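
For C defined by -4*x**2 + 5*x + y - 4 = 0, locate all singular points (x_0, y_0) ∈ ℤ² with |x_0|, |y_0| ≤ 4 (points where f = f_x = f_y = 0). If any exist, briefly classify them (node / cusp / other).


No singular points in the scanned grid; C is smooth there.

Compute partial derivatives:
  f_x = 5 - 8*x.
  f_y = 1.
f_y = 1 is a nonzero constant, so f_y never vanishes: no point (x, y) can satisfy f = f_x = f_y = 0. In particular no (x, y) ∈ {−4, ..., 4}² is singular; the curve is smooth.


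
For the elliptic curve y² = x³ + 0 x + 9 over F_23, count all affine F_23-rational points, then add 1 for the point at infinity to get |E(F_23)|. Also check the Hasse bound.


Affine points = {(0, 3), (0, 20), (3, 6), (3, 17), (4, 2), (4, 21), (6, 8), (6, 15), (9, 5), (9, 18), (11, 11), (11, 12), (12, 9), (12, 14), (14, 4), (14, 19), (15, 7), (15, 16), (17, 0), (21, 1), (21, 22), (22, 10), (22, 13)}; affine count = 23; |E(F_23)| = 24.

Discriminant check: Δ ∝ 4a³ + 27b² = 4·0³ + 27·9² = 4·0 + 27·81 ≡ 2 (mod 23). Nonzero ⇒ E is nonsingular.
For each x ∈ F_23, compute rhs = x³ + 0·x + 9 mod 23, then count y ∈ F_23 with y² ≡ rhs.
  x = 0: rhs = 9, matching y values: 3, 20 (2 points).
  x = 1: rhs = 10, matching y values: none (0 points).
  x = 2: rhs = 17, matching y values: none (0 points).
  x = 3: rhs = 13, matching y values: 6, 17 (2 points).
  x = 4: rhs = 4, matching y values: 2, 21 (2 points).
  x = 5: rhs = 19, matching y values: none (0 points).
  x = 6: rhs = 18, matching y values: 8, 15 (2 points).
  x = 7: rhs = 7, matching y values: none (0 points).
  x = 8: rhs = 15, matching y values: none (0 points).
  x = 9: rhs = 2, matching y values: 5, 18 (2 points).
  x = 10: rhs = 20, matching y values: none (0 points).
  x = 11: rhs = 6, matching y values: 11, 12 (2 points).
  x = 12: rhs = 12, matching y values: 9, 14 (2 points).
  x = 13: rhs = 21, matching y values: none (0 points).
  x = 14: rhs = 16, matching y values: 4, 19 (2 points).
  x = 15: rhs = 3, matching y values: 7, 16 (2 points).
  x = 16: rhs = 11, matching y values: none (0 points).
  x = 17: rhs = 0, matching y values: 0 (1 points).
  x = 18: rhs = 22, matching y values: none (0 points).
  x = 19: rhs = 14, matching y values: none (0 points).
  x = 20: rhs = 5, matching y values: none (0 points).
  x = 21: rhs = 1, matching y values: 1, 22 (2 points).
  x = 22: rhs = 8, matching y values: 10, 13 (2 points).
Total affine count: 23.
Full point count |E(F_23)| = 23 + 1 = 24.
Hasse bound: |24 − (23+1)| = |0| = 0 ≤ 2√23 ≈ 9.5917 ✓.


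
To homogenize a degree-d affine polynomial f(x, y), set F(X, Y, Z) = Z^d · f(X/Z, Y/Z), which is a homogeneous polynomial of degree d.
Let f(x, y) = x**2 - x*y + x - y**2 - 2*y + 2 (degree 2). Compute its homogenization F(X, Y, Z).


F(X, Y, Z) = X**2 - X*Y + X*Z - Y**2 - 2*Y*Z + 2*Z**2

deg(f) = 2.
Substitute x = X/Z, y = Y/Z into f, then multiply by Z^2.
  monomial 1·x^2·y^0 ↦ 1·X^2·Y^0·Z^0.
  monomial -1·x^1·y^1 ↦ -1·X^1·Y^1·Z^0.
  monomial 1·x^1·y^0 ↦ 1·X^1·Y^0·Z^1.
  monomial -1·x^0·y^2 ↦ -1·X^0·Y^2·Z^0.
  monomial -2·x^0·y^1 ↦ -2·X^0·Y^1·Z^1.
  monomial 2·x^0·y^0 ↦ 2·X^0·Y^0·Z^2.
Collecting: F(X, Y, Z) = X**2 - X*Y + X*Z - Y**2 - 2*Y*Z + 2*Z**2.


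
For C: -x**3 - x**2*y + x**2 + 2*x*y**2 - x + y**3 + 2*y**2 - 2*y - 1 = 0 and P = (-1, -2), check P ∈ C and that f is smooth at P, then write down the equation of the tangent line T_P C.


Tangent line at P: -2*x + 9*y + 16 = 0.

Step 1: f(-1, -2) = 0, so P lies on C.
Step 2: partial derivatives
  f_x(x, y) = -3*x**2 - 2*x*y + 2*x + 2*y**2 - 1, f_y(x, y) = -x**2 + 4*x*y + 3*y**2 + 4*y - 2.
  f_x(P) = -2, f_y(P) = 9 (gradient nonzero, so P is smooth).
Step 3: tangent line at P: -2·(x − -1) + 9·(y − -2) = 0.
Expanding: -2*x + 9*y + 16 = 0.


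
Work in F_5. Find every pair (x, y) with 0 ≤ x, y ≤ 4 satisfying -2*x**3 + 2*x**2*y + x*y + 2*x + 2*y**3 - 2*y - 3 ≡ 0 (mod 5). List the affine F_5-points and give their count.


Affine F_5-points: {(0, 3), (1, 1), (1, 2), (2, 0), (2, 1), (2, 4), (3, 1), (3, 3)}; count = 8.

For each of the 25 pairs (x, y) ∈ F_5², evaluate f(x, y) mod 5. Record the zeros.
  x = 0: [0↦2, 1↦2, 2↦4, 3↦0, 4↦2]  zeros at y ∈ {3}
  x = 1: [0↦2, 1↦0, 2↦0, 3↦4, 4↦4]  zeros at y ∈ {1, 2}
  x = 2: [0↦0, 1↦0, 2↦2, 3↦3, 4↦0]  zeros at y ∈ {0, 1, 4}
  x = 3: [0↦4, 1↦0, 2↦3, 3↦0, 4↦3]  zeros at y ∈ {1, 3}
  x = 4: [0↦2, 1↦3, 2↦1, 3↦3, 4↦1]  zeros at y ∈ ∅
Collecting zeros: affine points = {(0, 3), (1, 1), (1, 2), (2, 0), (2, 1), (2, 4), (3, 1), (3, 3)}.
Total count |C(F_5)_aff| = 8.


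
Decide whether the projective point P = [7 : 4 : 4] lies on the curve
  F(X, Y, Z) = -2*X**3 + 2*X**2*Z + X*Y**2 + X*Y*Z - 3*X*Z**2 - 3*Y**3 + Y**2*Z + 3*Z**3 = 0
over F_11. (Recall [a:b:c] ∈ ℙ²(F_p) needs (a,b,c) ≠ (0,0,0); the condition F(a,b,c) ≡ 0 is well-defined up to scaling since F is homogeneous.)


F(7,4,4) ≡ 10 (mod 11); P is NOT on the curve.

Evaluate F(7, 4, 4) term-by-term (mod 11).
  -2*X**3 ↦ -2·343·1·1 = -686
  2*X**2*Z ↦ 2·49·1·4 = 392
  X*Y**2 ↦ 1·7·16·1 = 112
  X*Y*Z ↦ 1·7·4·4 = 112
  -3*X*Z**2 ↦ -3·7·1·16 = -336
  -3*Y**3 ↦ -3·1·64·1 = -192
  Y**2*Z ↦ 1·1·16·4 = 64
  3*Z**3 ↦ 3·1·1·64 = 192
Sum: F(7, 4, 4) = (-686) + (392) + (112) + (112) + (-336) + (-192) + (64) + (192) = -342.
Reducing mod 11: -342 ≡ 10 (mod 11).
Since F(a, b, c) ≡ 10 ≠ 0 (mod 11), P does NOT lie on the curve.


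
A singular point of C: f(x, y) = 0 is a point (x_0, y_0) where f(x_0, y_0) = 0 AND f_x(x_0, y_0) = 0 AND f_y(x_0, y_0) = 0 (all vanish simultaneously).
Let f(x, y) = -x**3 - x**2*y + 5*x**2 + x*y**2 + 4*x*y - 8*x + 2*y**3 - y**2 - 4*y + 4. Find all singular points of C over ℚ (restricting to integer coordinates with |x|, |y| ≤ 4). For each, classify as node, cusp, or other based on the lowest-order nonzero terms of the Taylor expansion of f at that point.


Singular points: {(2, 0)}; classification: node.

Compute partial derivatives:
  f_x = -3*x**2 - 2*x*y + 10*x + y**2 + 4*y - 8.
  f_y = -x**2 + 2*x*y + 4*x + 6*y**2 - 2*y - 4.
Scan x_0 ∈ {−4, ..., 4}. For each x_0, f_y(x_0, y) is a polynomial in y; find its integer roots y ∈ {−4, ..., 4}, then test f_x and f at those candidates.
  x = -4: f_y(-4, y) = 6*y**2 - 10*y - 36; no integer root y with |y| ≤ 4.
  x = -3: f_y(-3, y) = 6*y**2 - 8*y - 25; no integer root y with |y| ≤ 4.
  x = -2: f_y(-2, y) = 6*y**2 - 6*y - 16; no integer root y with |y| ≤ 4.
  x = -1: f_y(-1, y) = 6*y**2 - 4*y - 9; no integer root y with |y| ≤ 4.
  x = 0: f_y(0, y) = 6*y**2 - 2*y - 4; vanishes at y ∈ {1}. (0, 1): f_x = -3 ≠ 0.
  x = 1: f_y(1, y) = 6*y**2 - 1; no integer root y with |y| ≤ 4.
  x = 2: f_y(2, y) = 6*y**2 + 2*y; vanishes at y ∈ {0}. (2, 0): f_x = 0, f = 0 — SINGULAR.
  x = 3: f_y(3, y) = 6*y**2 + 4*y - 1; no integer root y with |y| ≤ 4.
  x = 4: f_y(4, y) = 6*y**2 + 6*y - 4; no integer root y with |y| ≤ 4.
Only singular point on the grid: (2, 0).
Classify: substitute x = 2 + u, y = 0 + v and expand: f = -u**3 - u**2*v - u**2 + u*v**2 + 2*v**3 + v**2.
No constant or linear terms (consistent with a singular point). Quadratic part: -u**2 + v**2. Cubic part: -u**3 - u**2*v + u*v**2 + 2*v**3.
The quadratic part v**2 - u**2 = (v − u)(v + u) splits into two distinct linear factors, so there are two distinct tangent lines y − 0 = ±(x − 2) — this is a node (ordinary double point).
Classification: node.


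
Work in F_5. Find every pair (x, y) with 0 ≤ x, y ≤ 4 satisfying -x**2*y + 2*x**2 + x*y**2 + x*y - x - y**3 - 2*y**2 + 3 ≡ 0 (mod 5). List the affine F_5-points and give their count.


Affine F_5-points: {(0, 1), (4, 1)}; count = 2.

For each of the 25 pairs (x, y) ∈ F_5², evaluate f(x, y) mod 5. Record the zeros.
  x = 0: [0↦3, 1↦0, 2↦2, 3↦3, 4↦2]  zeros at y ∈ {1}
  x = 1: [0↦4, 1↦2, 2↦2, 3↦3, 4↦4]  zeros at y ∈ ∅
  x = 2: [0↦4, 1↦1, 2↦2, 3↦1, 4↦2]  zeros at y ∈ ∅
  x = 3: [0↦3, 1↦2, 2↦2, 3↦2, 4↦1]  zeros at y ∈ ∅
  x = 4: [0↦1, 1↦0, 2↦2, 3↦1, 4↦1]  zeros at y ∈ {1}
Collecting zeros: affine points = {(0, 1), (4, 1)}.
Total count |C(F_5)_aff| = 2.


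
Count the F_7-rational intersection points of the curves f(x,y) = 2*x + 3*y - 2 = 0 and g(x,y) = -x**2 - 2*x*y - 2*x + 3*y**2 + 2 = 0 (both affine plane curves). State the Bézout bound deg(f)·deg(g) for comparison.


Common zeros: ∅; count = 0; Bézout bound = 2.

deg(f) = 1, deg(g) = 2, so Bézout bound = 2.
Scan x ∈ F_7. For each x, list the y ∈ F_7 with f(x, y) ≡ 0 and those with g(x, y) ≡ 0 (mod 7); the common zeros in that column are the intersection.
  x = 0: f ≡ 0 at y ∈ {3}; g ≡ 0 at y ∈ {2, 5}; common: ∅.
  x = 1: f ≡ 0 at y ∈ {0}; g ≡ 0 at y ∈ {1, 2}; common: ∅.
  x = 2: f ≡ 0 at y ∈ {4}; g ≡ 0 at y ∈ {1, 5}; common: ∅.
  x = 3: f ≡ 0 at y ∈ {1}; g ≡ 0 at y ∈ ∅; common: ∅.
  x = 4: f ≡ 0 at y ∈ {5}; g ≡ 0 at y ∈ ∅; common: ∅.
  x = 5: f ≡ 0 at y ∈ {2}; g ≡ 0 at y ∈ ∅; common: ∅.
  x = 6: f ≡ 0 at y ∈ {6}; g ≡ 0 at y ∈ ∅; common: ∅.
Collecting: common zeros = ∅, so the count is 0.
Comparison with the Bézout bound: 0 ≤ 2 = deg(f)·deg(g), as expected for curves with no common component (the affine F_7-count falls short of the bound because intersections may lie at infinity, over extension fields, or carry multiplicity).


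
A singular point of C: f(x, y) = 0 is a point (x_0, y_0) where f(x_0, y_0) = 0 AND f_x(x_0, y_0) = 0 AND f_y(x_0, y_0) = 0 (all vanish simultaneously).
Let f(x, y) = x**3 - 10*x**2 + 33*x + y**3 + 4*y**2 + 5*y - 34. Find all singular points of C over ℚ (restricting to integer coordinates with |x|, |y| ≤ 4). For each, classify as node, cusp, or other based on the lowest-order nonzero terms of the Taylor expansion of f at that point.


Singular points: {(3, -1)}; classification: node.

Compute partial derivatives:
  f_x = 3*x**2 - 20*x + 33.
  f_y = 3*y**2 + 8*y + 5.
Scan x_0 ∈ {−4, ..., 4}. For each x_0, f_y(x_0, y) is a polynomial in y; find its integer roots y ∈ {−4, ..., 4}, then test f_x and f at those candidates.
  x = -4: f_y(-4, y) = 3*y**2 + 8*y + 5; vanishes at y ∈ {-1}. (-4, -1): f_x = 161 ≠ 0.
  x = -3: f_y(-3, y) = 3*y**2 + 8*y + 5; vanishes at y ∈ {-1}. (-3, -1): f_x = 120 ≠ 0.
  x = -2: f_y(-2, y) = 3*y**2 + 8*y + 5; vanishes at y ∈ {-1}. (-2, -1): f_x = 85 ≠ 0.
  x = -1: f_y(-1, y) = 3*y**2 + 8*y + 5; vanishes at y ∈ {-1}. (-1, -1): f_x = 56 ≠ 0.
  x = 0: f_y(0, y) = 3*y**2 + 8*y + 5; vanishes at y ∈ {-1}. (0, -1): f_x = 33 ≠ 0.
  x = 1: f_y(1, y) = 3*y**2 + 8*y + 5; vanishes at y ∈ {-1}. (1, -1): f_x = 16 ≠ 0.
  x = 2: f_y(2, y) = 3*y**2 + 8*y + 5; vanishes at y ∈ {-1}. (2, -1): f_x = 5 ≠ 0.
  x = 3: f_y(3, y) = 3*y**2 + 8*y + 5; vanishes at y ∈ {-1}. (3, -1): f_x = 0, f = 0 — SINGULAR.
  x = 4: f_y(4, y) = 3*y**2 + 8*y + 5; vanishes at y ∈ {-1}. (4, -1): f_x = 1 ≠ 0.
Only singular point on the grid: (3, -1).
Classify: substitute x = 3 + u, y = -1 + v and expand: f = u**3 - u**2 + v**3 + v**2.
No constant or linear terms (consistent with a singular point). Quadratic part: -u**2 + v**2. Cubic part: u**3 + v**3.
The quadratic part v**2 - u**2 = (v − u)(v + u) splits into two distinct linear factors, so there are two distinct tangent lines y − -1 = ±(x − 3) — this is a node (ordinary double point).
Classification: node.


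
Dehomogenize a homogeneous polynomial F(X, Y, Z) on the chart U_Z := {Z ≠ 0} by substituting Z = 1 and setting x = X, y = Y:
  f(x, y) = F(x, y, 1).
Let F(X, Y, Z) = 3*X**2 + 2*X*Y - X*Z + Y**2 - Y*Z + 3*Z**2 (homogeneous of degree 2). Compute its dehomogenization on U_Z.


f(x, y) = 3*x**2 + 2*x*y - x + y**2 - y + 3

On U_Z we set Z = 1. Each monomial c·X^i·Y^j·Z^k in F becomes c·x^i·y^j·1^k = c·x^i·y^j.
Substituting Z = 1: F(X, Y, 1) = 3*x**2 + 2*x*y - x + y**2 - y + 3.
Note: deg(f) ≤ deg(F) = 2; strict inequality happens when F is divisible by Z (lost terms).


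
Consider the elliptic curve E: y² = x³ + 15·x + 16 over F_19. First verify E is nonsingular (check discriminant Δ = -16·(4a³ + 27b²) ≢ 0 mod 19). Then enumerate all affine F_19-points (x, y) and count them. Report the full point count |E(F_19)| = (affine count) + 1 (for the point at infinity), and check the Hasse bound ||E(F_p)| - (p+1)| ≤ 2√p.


Affine points = {(0, 4), (0, 15), (2, 4), (2, 15), (4, 8), (4, 11), (5, 8), (5, 11), (9, 5), (9, 14), (10, 8), (10, 11), (11, 7), (11, 12), (12, 9), (12, 10), (14, 5), (14, 14), (15, 5), (15, 14), (16, 1), (16, 18), (17, 4), (17, 15), (18, 0)}; affine count = 25; |E(F_19)| = 26.

Discriminant check: Δ ∝ 4a³ + 27b² = 4·15³ + 27·16² = 4·3375 + 27·256 ≡ 6 (mod 19). Nonzero ⇒ E is nonsingular.
For each x ∈ F_19, compute rhs = x³ + 15·x + 16 mod 19, then count y ∈ F_19 with y² ≡ rhs.
  x = 0: rhs = 16, matching y values: 4, 15 (2 points).
  x = 1: rhs = 13, matching y values: none (0 points).
  x = 2: rhs = 16, matching y values: 4, 15 (2 points).
  x = 3: rhs = 12, matching y values: none (0 points).
  x = 4: rhs = 7, matching y values: 8, 11 (2 points).
  x = 5: rhs = 7, matching y values: 8, 11 (2 points).
  x = 6: rhs = 18, matching y values: none (0 points).
  x = 7: rhs = 8, matching y values: none (0 points).
  x = 8: rhs = 2, matching y values: none (0 points).
  x = 9: rhs = 6, matching y values: 5, 14 (2 points).
  x = 10: rhs = 7, matching y values: 8, 11 (2 points).
  x = 11: rhs = 11, matching y values: 7, 12 (2 points).
  x = 12: rhs = 5, matching y values: 9, 10 (2 points).
  x = 13: rhs = 14, matching y values: none (0 points).
  x = 14: rhs = 6, matching y values: 5, 14 (2 points).
  x = 15: rhs = 6, matching y values: 5, 14 (2 points).
  x = 16: rhs = 1, matching y values: 1, 18 (2 points).
  x = 17: rhs = 16, matching y values: 4, 15 (2 points).
  x = 18: rhs = 0, matching y values: 0 (1 points).
Total affine count: 25.
Full point count |E(F_19)| = 25 + 1 = 26.
Hasse bound: |26 − (19+1)| = |6| = 6 ≤ 2√19 ≈ 8.7178 ✓.


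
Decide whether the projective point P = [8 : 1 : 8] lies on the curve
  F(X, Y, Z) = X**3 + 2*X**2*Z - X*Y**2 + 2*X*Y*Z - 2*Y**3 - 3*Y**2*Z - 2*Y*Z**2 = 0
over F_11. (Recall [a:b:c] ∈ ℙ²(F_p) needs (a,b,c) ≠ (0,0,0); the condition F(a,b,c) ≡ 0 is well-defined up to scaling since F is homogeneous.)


F(8,1,8) ≡ 6 (mod 11); P is NOT on the curve.

Evaluate F(8, 1, 8) term-by-term (mod 11).
  X**3 ↦ 1·512·1·1 = 512
  2*X**2*Z ↦ 2·64·1·8 = 1024
  -X*Y**2 ↦ -1·8·1·1 = -8
  2*X*Y*Z ↦ 2·8·1·8 = 128
  -2*Y**3 ↦ -2·1·1·1 = -2
  -3*Y**2*Z ↦ -3·1·1·8 = -24
  -2*Y*Z**2 ↦ -2·1·1·64 = -128
Sum: F(8, 1, 8) = (512) + (1024) + (-8) + (128) + (-2) + (-24) + (-128) = 1502.
Reducing mod 11: 1502 ≡ 6 (mod 11).
Since F(a, b, c) ≡ 6 ≠ 0 (mod 11), P does NOT lie on the curve.


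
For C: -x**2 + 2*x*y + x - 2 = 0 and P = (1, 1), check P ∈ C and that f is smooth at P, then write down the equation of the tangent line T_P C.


Tangent line at P: x + 2*y - 3 = 0.

Step 1: f(1, 1) = 0, so P lies on C.
Step 2: partial derivatives
  f_x(x, y) = -2*x + 2*y + 1, f_y(x, y) = 2*x.
  f_x(P) = 1, f_y(P) = 2 (gradient nonzero, so P is smooth).
Step 3: tangent line at P: 1·(x − 1) + 2·(y − 1) = 0.
Expanding: x + 2*y - 3 = 0.


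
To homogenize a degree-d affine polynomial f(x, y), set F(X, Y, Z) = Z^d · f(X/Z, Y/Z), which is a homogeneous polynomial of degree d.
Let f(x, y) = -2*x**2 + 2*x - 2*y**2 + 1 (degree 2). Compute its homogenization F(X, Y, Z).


F(X, Y, Z) = -2*X**2 + 2*X*Z - 2*Y**2 + Z**2

deg(f) = 2.
Substitute x = X/Z, y = Y/Z into f, then multiply by Z^2.
  monomial -2·x^2·y^0 ↦ -2·X^2·Y^0·Z^0.
  monomial 2·x^1·y^0 ↦ 2·X^1·Y^0·Z^1.
  monomial -2·x^0·y^2 ↦ -2·X^0·Y^2·Z^0.
  monomial 1·x^0·y^0 ↦ 1·X^0·Y^0·Z^2.
Collecting: F(X, Y, Z) = -2*X**2 + 2*X*Z - 2*Y**2 + Z**2.


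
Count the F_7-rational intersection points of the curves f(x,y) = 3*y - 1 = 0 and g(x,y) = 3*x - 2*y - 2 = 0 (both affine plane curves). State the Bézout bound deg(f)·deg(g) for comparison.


Common zeros: {(4, 5)}; count = 1; Bézout bound = 1.

deg(f) = 1, deg(g) = 1, so Bézout bound = 1.
Scan x ∈ F_7. For each x, list the y ∈ F_7 with f(x, y) ≡ 0 and those with g(x, y) ≡ 0 (mod 7); the common zeros in that column are the intersection.
  x = 0: f ≡ 0 at y ∈ {5}; g ≡ 0 at y ∈ {6}; common: ∅.
  x = 1: f ≡ 0 at y ∈ {5}; g ≡ 0 at y ∈ {4}; common: ∅.
  x = 2: f ≡ 0 at y ∈ {5}; g ≡ 0 at y ∈ {2}; common: ∅.
  x = 3: f ≡ 0 at y ∈ {5}; g ≡ 0 at y ∈ {0}; common: ∅.
  x = 4: f ≡ 0 at y ∈ {5}; g ≡ 0 at y ∈ {5}; common: {5}.
  x = 5: f ≡ 0 at y ∈ {5}; g ≡ 0 at y ∈ {3}; common: ∅.
  x = 6: f ≡ 0 at y ∈ {5}; g ≡ 0 at y ∈ {1}; common: ∅.
Collecting: common zeros = {(4, 5)}, so the count is 1.
Comparison with the Bézout bound: 1 ≤ 1 = deg(f)·deg(g), as expected for curves with no common component (the bound is attained).


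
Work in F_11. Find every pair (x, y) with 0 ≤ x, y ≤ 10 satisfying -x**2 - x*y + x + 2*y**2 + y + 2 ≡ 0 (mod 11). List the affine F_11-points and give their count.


Affine F_11-points: {(2, 0), (2, 6), (3, 2), (3, 10), (4, 1), (4, 6), (7, 1), (7, 2), (10, 0), (10, 10)}; count = 10.

For each of the 121 pairs (x, y) ∈ F_11², evaluate f(x, y) mod 11. Record the zeros.
  x = 0: [0↦2, 1↦5, 2↦1, 3↦1, 4↦5, 5↦2, 6↦3, 7↦8, 8↦6, 9↦8, 10↦3]  zeros at y ∈ ∅
  x = 1: [0↦2, 1↦4, 2↦10, 3↦9, 4↦1, 5↦8, 6↦8, 7↦1, 8↦9, 9↦10, 10↦4]  zeros at y ∈ ∅
  x = 2: [0↦0, 1↦1, 2↦6, 3↦4, 4↦6, 5↦1, 6↦0, 7↦3, 8↦10, 9↦10, 10↦3]  zeros at y ∈ {0, 6}
  x = 3: [0↦7, 1↦7, 2↦0, 3↦8, 4↦9, 5↦3, 6↦1, 7↦3, 8↦9, 9↦8, 10↦0]  zeros at y ∈ {2, 10}
  x = 4: [0↦1, 1↦0, 2↦3, 3↦10, 4↦10, 5↦3, 6↦0, 7↦1, 8↦6, 9↦4, 10↦6]  zeros at y ∈ {1, 6}
  x = 5: [0↦4, 1↦2, 2↦4, 3↦10, 4↦9, 5↦1, 6↦8, 7↦8, 8↦1, 9↦9, 10↦10]  zeros at y ∈ ∅
  x = 6: [0↦5, 1↦2, 2↦3, 3↦8, 4↦6, 5↦8, 6↦3, 7↦2, 8↦5, 9↦1, 10↦1]  zeros at y ∈ ∅
  x = 7: [0↦4, 1↦0, 2↦0, 3↦4, 4↦1, 5↦2, 6↦7, 7↦5, 8↦7, 9↦2, 10↦1]  zeros at y ∈ {1, 2}
  x = 8: [0↦1, 1↦7, 2↦6, 3↦9, 4↦5, 5↦5, 6↦9, 7↦6, 8↦7, 9↦1, 10↦10]  zeros at y ∈ ∅
  x = 9: [0↦7, 1↦1, 2↦10, 3↦1, 4↦7, 5↦6, 6↦9, 7↦5, 8↦5, 9↦9, 10↦6]  zeros at y ∈ ∅
  x = 10: [0↦0, 1↦4, 2↦1, 3↦2, 4↦7, 5↦5, 6↦7, 7↦2, 8↦1, 9↦4, 10↦0]  zeros at y ∈ {0, 10}
Collecting zeros: affine points = {(2, 0), (2, 6), (3, 2), (3, 10), (4, 1), (4, 6), (7, 1), (7, 2), (10, 0), (10, 10)}.
Total count |C(F_11)_aff| = 10.


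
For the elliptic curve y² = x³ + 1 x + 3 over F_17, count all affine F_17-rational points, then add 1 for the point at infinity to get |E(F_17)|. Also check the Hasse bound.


Affine points = {(2, 8), (2, 9), (3, 4), (3, 13), (6, 2), (6, 15), (7, 8), (7, 9), (8, 8), (8, 9), (11, 6), (11, 11), (12, 3), (12, 14), (16, 1), (16, 16)}; affine count = 16; |E(F_17)| = 17.

Discriminant check: Δ ∝ 4a³ + 27b² = 4·1³ + 27·3² = 4·1 + 27·9 ≡ 9 (mod 17). Nonzero ⇒ E is nonsingular.
For each x ∈ F_17, compute rhs = x³ + 1·x + 3 mod 17, then count y ∈ F_17 with y² ≡ rhs.
  x = 0: rhs = 3, matching y values: none (0 points).
  x = 1: rhs = 5, matching y values: none (0 points).
  x = 2: rhs = 13, matching y values: 8, 9 (2 points).
  x = 3: rhs = 16, matching y values: 4, 13 (2 points).
  x = 4: rhs = 3, matching y values: none (0 points).
  x = 5: rhs = 14, matching y values: none (0 points).
  x = 6: rhs = 4, matching y values: 2, 15 (2 points).
  x = 7: rhs = 13, matching y values: 8, 9 (2 points).
  x = 8: rhs = 13, matching y values: 8, 9 (2 points).
  x = 9: rhs = 10, matching y values: none (0 points).
  x = 10: rhs = 10, matching y values: none (0 points).
  x = 11: rhs = 2, matching y values: 6, 11 (2 points).
  x = 12: rhs = 9, matching y values: 3, 14 (2 points).
  x = 13: rhs = 3, matching y values: none (0 points).
  x = 14: rhs = 7, matching y values: none (0 points).
  x = 15: rhs = 10, matching y values: none (0 points).
  x = 16: rhs = 1, matching y values: 1, 16 (2 points).
Total affine count: 16.
Full point count |E(F_17)| = 16 + 1 = 17.
Hasse bound: |17 − (17+1)| = |-1| = 1 ≤ 2√17 ≈ 8.2462 ✓.


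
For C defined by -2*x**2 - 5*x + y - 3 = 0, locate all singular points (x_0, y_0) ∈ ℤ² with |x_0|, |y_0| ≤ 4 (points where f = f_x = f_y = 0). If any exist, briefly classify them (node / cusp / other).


No singular points in the scanned grid; C is smooth there.

Compute partial derivatives:
  f_x = -4*x - 5.
  f_y = 1.
f_y = 1 is a nonzero constant, so f_y never vanishes: no point (x, y) can satisfy f = f_x = f_y = 0. In particular no (x, y) ∈ {−4, ..., 4}² is singular; the curve is smooth.


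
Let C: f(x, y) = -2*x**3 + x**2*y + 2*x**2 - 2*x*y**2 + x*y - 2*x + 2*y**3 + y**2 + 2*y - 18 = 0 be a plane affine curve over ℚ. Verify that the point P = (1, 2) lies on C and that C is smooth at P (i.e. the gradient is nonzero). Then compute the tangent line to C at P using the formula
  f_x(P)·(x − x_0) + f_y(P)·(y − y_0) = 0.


Tangent line at P: -6*x + 24*y - 42 = 0.

Step 1: f(1, 2) = 0, so P lies on C.
Step 2: partial derivatives
  f_x(x, y) = -6*x**2 + 2*x*y + 4*x - 2*y**2 + y - 2, f_y(x, y) = x**2 - 4*x*y + x + 6*y**2 + 2*y + 2.
  f_x(P) = -6, f_y(P) = 24 (gradient nonzero, so P is smooth).
Step 3: tangent line at P: -6·(x − 1) + 24·(y − 2) = 0.
Expanding: -6*x + 24*y - 42 = 0.


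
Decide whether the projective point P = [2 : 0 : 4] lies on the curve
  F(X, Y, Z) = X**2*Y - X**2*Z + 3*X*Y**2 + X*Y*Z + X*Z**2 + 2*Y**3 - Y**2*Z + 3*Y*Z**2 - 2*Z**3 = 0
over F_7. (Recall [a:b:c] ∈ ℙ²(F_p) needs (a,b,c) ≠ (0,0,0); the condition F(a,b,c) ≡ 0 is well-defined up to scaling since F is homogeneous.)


F(2,0,4) ≡ 0 (mod 7); P is on the curve.

Evaluate F(2, 0, 4) term-by-term (mod 7).
  X**2*Y ↦ 1·4·0·1 = 0
  -X**2*Z ↦ -1·4·1·4 = -16
  3*X*Y**2 ↦ 3·2·0·1 = 0
  X*Y*Z ↦ 1·2·0·4 = 0
  X*Z**2 ↦ 1·2·1·16 = 32
  2*Y**3 ↦ 2·1·0·1 = 0
  -Y**2*Z ↦ -1·1·0·4 = 0
  3*Y*Z**2 ↦ 3·1·0·16 = 0
  -2*Z**3 ↦ -2·1·1·64 = -128
Sum: F(2, 0, 4) = (0) + (-16) + (0) + (0) + (32) + (0) + (0) + (0) + (-128) = -112.
Reducing mod 7: -112 ≡ 0 (mod 7).
Since F(a, b, c) ≡ 0 (mod 7), P lies on the curve.


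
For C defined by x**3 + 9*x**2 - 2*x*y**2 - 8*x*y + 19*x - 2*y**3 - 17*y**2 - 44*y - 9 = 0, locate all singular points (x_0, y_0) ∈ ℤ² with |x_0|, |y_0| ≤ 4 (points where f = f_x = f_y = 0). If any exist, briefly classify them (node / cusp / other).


Singular points: {(-3, -2)}; classification: cusp.

Compute partial derivatives:
  f_x = 3*x**2 + 18*x - 2*y**2 - 8*y + 19.
  f_y = -4*x*y - 8*x - 6*y**2 - 34*y - 44.
Scan x_0 ∈ {−4, ..., 4}. For each x_0, f_y(x_0, y) is a polynomial in y; find its integer roots y ∈ {−4, ..., 4}, then test f_x and f at those candidates.
  x = -4: f_y(-4, y) = -6*y**2 - 18*y - 12; vanishes at y ∈ {-2, -1}. (-4, -2): f_x = 3 ≠ 0; (-4, -1): f_x = 1 ≠ 0.
  x = -3: f_y(-3, y) = -6*y**2 - 22*y - 20; vanishes at y ∈ {-2}. (-3, -2): f_x = 0, f = 0 — SINGULAR.
  x = -2: f_y(-2, y) = -6*y**2 - 26*y - 28; vanishes at y ∈ {-2}. (-2, -2): f_x = 3 ≠ 0.
  x = -1: f_y(-1, y) = -6*y**2 - 30*y - 36; vanishes at y ∈ {-3, -2}. (-1, -3): f_x = 10 ≠ 0; (-1, -2): f_x = 12 ≠ 0.
  x = 0: f_y(0, y) = -6*y**2 - 34*y - 44; vanishes at y ∈ {-2}. (0, -2): f_x = 27 ≠ 0.
  x = 1: f_y(1, y) = -6*y**2 - 38*y - 52; vanishes at y ∈ {-2}. (1, -2): f_x = 48 ≠ 0.
  x = 2: f_y(2, y) = -6*y**2 - 42*y - 60; vanishes at y ∈ {-2}. (2, -2): f_x = 75 ≠ 0.
  x = 3: f_y(3, y) = -6*y**2 - 46*y - 68; vanishes at y ∈ {-2}. (3, -2): f_x = 108 ≠ 0.
  x = 4: f_y(4, y) = -6*y**2 - 50*y - 76; vanishes at y ∈ {-2}. (4, -2): f_x = 147 ≠ 0.
Only singular point on the grid: (-3, -2).
Classify: substitute x = -3 + u, y = -2 + v and expand: f = u**3 - 2*u*v**2 - 2*v**3 + v**2.
No constant or linear terms (consistent with a singular point). Quadratic part: v**2. Cubic part: u**3 - 2*u*v**2 - 2*v**3.
The quadratic part v**2 is a perfect square, so there is a single (double) tangent line v = 0, i.e. y = -2. Restricting the cubic part to that line (v = 0) leaves u**3 ≠ 0, so f is not divisible by v and the branch is v² ≈ -u**3 to lowest order — this is a cusp.
Classification: cusp.


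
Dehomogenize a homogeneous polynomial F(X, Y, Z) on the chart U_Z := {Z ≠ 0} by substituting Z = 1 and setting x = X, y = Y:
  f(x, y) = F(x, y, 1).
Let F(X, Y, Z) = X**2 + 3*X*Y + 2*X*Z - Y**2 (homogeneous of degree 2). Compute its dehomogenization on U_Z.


f(x, y) = x**2 + 3*x*y + 2*x - y**2

On U_Z we set Z = 1. Each monomial c·X^i·Y^j·Z^k in F becomes c·x^i·y^j·1^k = c·x^i·y^j.
Substituting Z = 1: F(X, Y, 1) = x**2 + 3*x*y + 2*x - y**2.
Note: deg(f) ≤ deg(F) = 2; strict inequality happens when F is divisible by Z (lost terms).


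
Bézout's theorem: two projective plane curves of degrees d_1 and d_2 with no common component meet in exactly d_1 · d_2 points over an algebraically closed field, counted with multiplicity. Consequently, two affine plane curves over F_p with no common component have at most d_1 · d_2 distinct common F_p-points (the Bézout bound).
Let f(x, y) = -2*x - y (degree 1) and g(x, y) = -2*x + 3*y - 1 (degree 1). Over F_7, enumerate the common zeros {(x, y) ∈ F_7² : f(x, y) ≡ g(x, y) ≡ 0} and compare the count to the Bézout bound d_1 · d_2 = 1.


Common zeros: {(6, 2)}; count = 1; Bézout bound = 1.

deg(f) = 1, deg(g) = 1, so Bézout bound = 1.
Scan x ∈ F_7. For each x, list the y ∈ F_7 with f(x, y) ≡ 0 and those with g(x, y) ≡ 0 (mod 7); the common zeros in that column are the intersection.
  x = 0: f ≡ 0 at y ∈ {0}; g ≡ 0 at y ∈ {5}; common: ∅.
  x = 1: f ≡ 0 at y ∈ {5}; g ≡ 0 at y ∈ {1}; common: ∅.
  x = 2: f ≡ 0 at y ∈ {3}; g ≡ 0 at y ∈ {4}; common: ∅.
  x = 3: f ≡ 0 at y ∈ {1}; g ≡ 0 at y ∈ {0}; common: ∅.
  x = 4: f ≡ 0 at y ∈ {6}; g ≡ 0 at y ∈ {3}; common: ∅.
  x = 5: f ≡ 0 at y ∈ {4}; g ≡ 0 at y ∈ {6}; common: ∅.
  x = 6: f ≡ 0 at y ∈ {2}; g ≡ 0 at y ∈ {2}; common: {2}.
Collecting: common zeros = {(6, 2)}, so the count is 1.
Comparison with the Bézout bound: 1 ≤ 1 = deg(f)·deg(g), as expected for curves with no common component (the bound is attained).


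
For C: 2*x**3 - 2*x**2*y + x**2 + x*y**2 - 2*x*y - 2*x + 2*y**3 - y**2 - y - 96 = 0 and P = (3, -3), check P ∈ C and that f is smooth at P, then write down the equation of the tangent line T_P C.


Tangent line at P: 109*x + 17*y - 276 = 0.

Step 1: f(3, -3) = 0, so P lies on C.
Step 2: partial derivatives
  f_x(x, y) = 6*x**2 - 4*x*y + 2*x + y**2 - 2*y - 2, f_y(x, y) = -2*x**2 + 2*x*y - 2*x + 6*y**2 - 2*y - 1.
  f_x(P) = 109, f_y(P) = 17 (gradient nonzero, so P is smooth).
Step 3: tangent line at P: 109·(x − 3) + 17·(y − -3) = 0.
Expanding: 109*x + 17*y - 276 = 0.


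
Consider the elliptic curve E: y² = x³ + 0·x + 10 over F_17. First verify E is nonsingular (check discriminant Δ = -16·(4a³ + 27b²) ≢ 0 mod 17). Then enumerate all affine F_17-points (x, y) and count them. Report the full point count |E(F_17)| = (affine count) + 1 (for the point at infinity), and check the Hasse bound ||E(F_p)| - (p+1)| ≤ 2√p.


Affine points = {(2, 1), (2, 16), (5, 4), (5, 13), (7, 8), (7, 9), (9, 5), (9, 12), (11, 7), (11, 10), (12, 2), (12, 15), (14, 0), (15, 6), (15, 11), (16, 3), (16, 14)}; affine count = 17; |E(F_17)| = 18.

Discriminant check: Δ ∝ 4a³ + 27b² = 4·0³ + 27·10² = 4·0 + 27·100 ≡ 14 (mod 17). Nonzero ⇒ E is nonsingular.
For each x ∈ F_17, compute rhs = x³ + 0·x + 10 mod 17, then count y ∈ F_17 with y² ≡ rhs.
  x = 0: rhs = 10, matching y values: none (0 points).
  x = 1: rhs = 11, matching y values: none (0 points).
  x = 2: rhs = 1, matching y values: 1, 16 (2 points).
  x = 3: rhs = 3, matching y values: none (0 points).
  x = 4: rhs = 6, matching y values: none (0 points).
  x = 5: rhs = 16, matching y values: 4, 13 (2 points).
  x = 6: rhs = 5, matching y values: none (0 points).
  x = 7: rhs = 13, matching y values: 8, 9 (2 points).
  x = 8: rhs = 12, matching y values: none (0 points).
  x = 9: rhs = 8, matching y values: 5, 12 (2 points).
  x = 10: rhs = 7, matching y values: none (0 points).
  x = 11: rhs = 15, matching y values: 7, 10 (2 points).
  x = 12: rhs = 4, matching y values: 2, 15 (2 points).
  x = 13: rhs = 14, matching y values: none (0 points).
  x = 14: rhs = 0, matching y values: 0 (1 points).
  x = 15: rhs = 2, matching y values: 6, 11 (2 points).
  x = 16: rhs = 9, matching y values: 3, 14 (2 points).
Total affine count: 17.
Full point count |E(F_17)| = 17 + 1 = 18.
Hasse bound: |18 − (17+1)| = |0| = 0 ≤ 2√17 ≈ 8.2462 ✓.


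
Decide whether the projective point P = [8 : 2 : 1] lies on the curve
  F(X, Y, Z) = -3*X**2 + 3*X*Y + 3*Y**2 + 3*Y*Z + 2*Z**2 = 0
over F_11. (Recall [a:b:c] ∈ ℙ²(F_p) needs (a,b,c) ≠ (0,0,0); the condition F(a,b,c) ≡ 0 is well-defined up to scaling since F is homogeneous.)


F(8,2,1) ≡ 8 (mod 11); P is NOT on the curve.

Evaluate F(8, 2, 1) term-by-term (mod 11).
  -3*X**2 ↦ -3·64·1·1 = -192
  3*X*Y ↦ 3·8·2·1 = 48
  3*Y**2 ↦ 3·1·4·1 = 12
  3*Y*Z ↦ 3·1·2·1 = 6
  2*Z**2 ↦ 2·1·1·1 = 2
Sum: F(8, 2, 1) = (-192) + (48) + (12) + (6) + (2) = -124.
Reducing mod 11: -124 ≡ 8 (mod 11).
Since F(a, b, c) ≡ 8 ≠ 0 (mod 11), P does NOT lie on the curve.


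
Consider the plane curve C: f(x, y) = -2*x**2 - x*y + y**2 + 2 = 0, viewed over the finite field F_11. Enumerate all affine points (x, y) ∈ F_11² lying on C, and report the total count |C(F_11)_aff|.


Affine F_11-points: {(0, 3), (0, 8), (1, 0), (1, 1), (4, 1), (4, 3), (7, 8), (7, 10), (10, 0), (10, 10)}; count = 10.

For each of the 121 pairs (x, y) ∈ F_11², evaluate f(x, y) mod 11. Record the zeros.
  x = 0: [0↦2, 1↦3, 2↦6, 3↦0, 4↦7, 5↦5, 6↦5, 7↦7, 8↦0, 9↦6, 10↦3]  zeros at y ∈ {3, 8}
  x = 1: [0↦0, 1↦0, 2↦2, 3↦6, 4↦1, 5↦9, 6↦8, 7↦9, 8↦1, 9↦6, 10↦2]  zeros at y ∈ {0, 1}
  x = 2: [0↦5, 1↦4, 2↦5, 3↦8, 4↦2, 5↦9, 6↦7, 7↦7, 8↦9, 9↦2, 10↦8]  zeros at y ∈ ∅
  x = 3: [0↦6, 1↦4, 2↦4, 3↦6, 4↦10, 5↦5, 6↦2, 7↦1, 8↦2, 9↦5, 10↦10]  zeros at y ∈ ∅
  x = 4: [0↦3, 1↦0, 2↦10, 3↦0, 4↦3, 5↦8, 6↦4, 7↦2, 8↦2, 9↦4, 10↦8]  zeros at y ∈ {1, 3}
  x = 5: [0↦7, 1↦3, 2↦1, 3↦1, 4↦3, 5↦7, 6↦2, 7↦10, 8↦9, 9↦10, 10↦2]  zeros at y ∈ ∅
  x = 6: [0↦7, 1↦2, 2↦10, 3↦9, 4↦10, 5↦2, 6↦7, 7↦3, 8↦1, 9↦1, 10↦3]  zeros at y ∈ ∅
  x = 7: [0↦3, 1↦8, 2↦4, 3↦2, 4↦2, 5↦4, 6↦8, 7↦3, 8↦0, 9↦10, 10↦0]  zeros at y ∈ {8, 10}
  x = 8: [0↦6, 1↦10, 2↦5, 3↦2, 4↦1, 5↦2, 6↦5, 7↦10, 8↦6, 9↦4, 10↦4]  zeros at y ∈ ∅
  x = 9: [0↦5, 1↦8, 2↦2, 3↦9, 4↦7, 5↦7, 6↦9, 7↦2, 8↦8, 9↦5, 10↦4]  zeros at y ∈ ∅
  x = 10: [0↦0, 1↦2, 2↦6, 3↦1, 4↦9, 5↦8, 6↦9, 7↦1, 8↦6, 9↦2, 10↦0]  zeros at y ∈ {0, 10}
Collecting zeros: affine points = {(0, 3), (0, 8), (1, 0), (1, 1), (4, 1), (4, 3), (7, 8), (7, 10), (10, 0), (10, 10)}.
Total count |C(F_11)_aff| = 10.


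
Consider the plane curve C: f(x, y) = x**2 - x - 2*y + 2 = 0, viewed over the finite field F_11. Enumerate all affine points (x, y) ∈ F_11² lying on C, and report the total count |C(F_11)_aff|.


Affine F_11-points: {(0, 1), (1, 1), (2, 2), (3, 4), (4, 7), (5, 0), (6, 5), (7, 0), (8, 7), (9, 4), (10, 2)}; count = 11.

For each of the 121 pairs (x, y) ∈ F_11², evaluate f(x, y) mod 11. Record the zeros.
  x = 0: [0↦2, 1↦0, 2↦9, 3↦7, 4↦5, 5↦3, 6↦1, 7↦10, 8↦8, 9↦6, 10↦4]  zeros at y ∈ {1}
  x = 1: [0↦2, 1↦0, 2↦9, 3↦7, 4↦5, 5↦3, 6↦1, 7↦10, 8↦8, 9↦6, 10↦4]  zeros at y ∈ {1}
  x = 2: [0↦4, 1↦2, 2↦0, 3↦9, 4↦7, 5↦5, 6↦3, 7↦1, 8↦10, 9↦8, 10↦6]  zeros at y ∈ {2}
  x = 3: [0↦8, 1↦6, 2↦4, 3↦2, 4↦0, 5↦9, 6↦7, 7↦5, 8↦3, 9↦1, 10↦10]  zeros at y ∈ {4}
  x = 4: [0↦3, 1↦1, 2↦10, 3↦8, 4↦6, 5↦4, 6↦2, 7↦0, 8↦9, 9↦7, 10↦5]  zeros at y ∈ {7}
  x = 5: [0↦0, 1↦9, 2↦7, 3↦5, 4↦3, 5↦1, 6↦10, 7↦8, 8↦6, 9↦4, 10↦2]  zeros at y ∈ {0}
  x = 6: [0↦10, 1↦8, 2↦6, 3↦4, 4↦2, 5↦0, 6↦9, 7↦7, 8↦5, 9↦3, 10↦1]  zeros at y ∈ {5}
  x = 7: [0↦0, 1↦9, 2↦7, 3↦5, 4↦3, 5↦1, 6↦10, 7↦8, 8↦6, 9↦4, 10↦2]  zeros at y ∈ {0}
  x = 8: [0↦3, 1↦1, 2↦10, 3↦8, 4↦6, 5↦4, 6↦2, 7↦0, 8↦9, 9↦7, 10↦5]  zeros at y ∈ {7}
  x = 9: [0↦8, 1↦6, 2↦4, 3↦2, 4↦0, 5↦9, 6↦7, 7↦5, 8↦3, 9↦1, 10↦10]  zeros at y ∈ {4}
  x = 10: [0↦4, 1↦2, 2↦0, 3↦9, 4↦7, 5↦5, 6↦3, 7↦1, 8↦10, 9↦8, 10↦6]  zeros at y ∈ {2}
Collecting zeros: affine points = {(0, 1), (1, 1), (2, 2), (3, 4), (4, 7), (5, 0), (6, 5), (7, 0), (8, 7), (9, 4), (10, 2)}.
Total count |C(F_11)_aff| = 11.


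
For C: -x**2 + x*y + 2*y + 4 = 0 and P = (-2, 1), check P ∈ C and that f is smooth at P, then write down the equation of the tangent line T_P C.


Tangent line at P: 5*x + 10 = 0.

Step 1: f(-2, 1) = 0, so P lies on C.
Step 2: partial derivatives
  f_x(x, y) = -2*x + y, f_y(x, y) = x + 2.
  f_x(P) = 5, f_y(P) = 0 (gradient nonzero, so P is smooth).
Step 3: tangent line at P: 5·(x − -2) + 0·(y − 1) = 0.
Expanding: 5*x + 10 = 0.


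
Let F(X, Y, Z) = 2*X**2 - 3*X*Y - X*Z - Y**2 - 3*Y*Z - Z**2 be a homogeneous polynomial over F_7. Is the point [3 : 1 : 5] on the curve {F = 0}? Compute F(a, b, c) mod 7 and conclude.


F(3,1,5) ≡ 2 (mod 7); P is NOT on the curve.

Evaluate F(3, 1, 5) term-by-term (mod 7).
  2*X**2 ↦ 2·9·1·1 = 18
  -3*X*Y ↦ -3·3·1·1 = -9
  -X*Z ↦ -1·3·1·5 = -15
  -Y**2 ↦ -1·1·1·1 = -1
  -3*Y*Z ↦ -3·1·1·5 = -15
  -Z**2 ↦ -1·1·1·25 = -25
Sum: F(3, 1, 5) = (18) + (-9) + (-15) + (-1) + (-15) + (-25) = -47.
Reducing mod 7: -47 ≡ 2 (mod 7).
Since F(a, b, c) ≡ 2 ≠ 0 (mod 7), P does NOT lie on the curve.


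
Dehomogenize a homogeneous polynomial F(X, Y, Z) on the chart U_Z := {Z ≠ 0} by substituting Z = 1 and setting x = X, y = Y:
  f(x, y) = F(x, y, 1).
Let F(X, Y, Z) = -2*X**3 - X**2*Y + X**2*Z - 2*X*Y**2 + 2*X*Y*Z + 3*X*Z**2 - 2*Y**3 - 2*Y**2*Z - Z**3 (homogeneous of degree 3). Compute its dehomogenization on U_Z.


f(x, y) = -2*x**3 - x**2*y + x**2 - 2*x*y**2 + 2*x*y + 3*x - 2*y**3 - 2*y**2 - 1

On U_Z we set Z = 1. Each monomial c·X^i·Y^j·Z^k in F becomes c·x^i·y^j·1^k = c·x^i·y^j.
Substituting Z = 1: F(X, Y, 1) = -2*x**3 - x**2*y + x**2 - 2*x*y**2 + 2*x*y + 3*x - 2*y**3 - 2*y**2 - 1.
Note: deg(f) ≤ deg(F) = 3; strict inequality happens when F is divisible by Z (lost terms).


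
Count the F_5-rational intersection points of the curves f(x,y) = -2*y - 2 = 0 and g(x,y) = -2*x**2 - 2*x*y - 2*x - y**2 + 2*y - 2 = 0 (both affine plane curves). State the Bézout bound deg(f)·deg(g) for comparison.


Common zeros: {(0, 4)}; count = 1; Bézout bound = 2.

deg(f) = 1, deg(g) = 2, so Bézout bound = 2.
Scan x ∈ F_5. For each x, list the y ∈ F_5 with f(x, y) ≡ 0 and those with g(x, y) ≡ 0 (mod 5); the common zeros in that column are the intersection.
  x = 0: f ≡ 0 at y ∈ {4}; g ≡ 0 at y ∈ {3, 4}; common: {4}.
  x = 1: f ≡ 0 at y ∈ {4}; g ≡ 0 at y ∈ {2, 3}; common: ∅.
  x = 2: f ≡ 0 at y ∈ {4}; g ≡ 0 at y ∈ ∅; common: ∅.
  x = 3: f ≡ 0 at y ∈ {4}; g ≡ 0 at y ∈ ∅; common: ∅.
  x = 4: f ≡ 0 at y ∈ {4}; g ≡ 0 at y ∈ ∅; common: ∅.
Collecting: common zeros = {(0, 4)}, so the count is 1.
Comparison with the Bézout bound: 1 ≤ 2 = deg(f)·deg(g), as expected for curves with no common component (the affine F_5-count falls short of the bound because intersections may lie at infinity, over extension fields, or carry multiplicity).


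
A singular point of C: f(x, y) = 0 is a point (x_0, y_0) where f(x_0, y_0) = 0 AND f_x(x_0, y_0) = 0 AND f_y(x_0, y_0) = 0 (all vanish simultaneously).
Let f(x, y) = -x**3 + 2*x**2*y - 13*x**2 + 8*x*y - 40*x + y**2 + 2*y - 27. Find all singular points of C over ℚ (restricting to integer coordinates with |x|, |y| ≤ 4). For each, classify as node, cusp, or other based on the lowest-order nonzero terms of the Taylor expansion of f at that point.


Singular points: {(-2, 3)}; classification: node.

Compute partial derivatives:
  f_x = -3*x**2 + 4*x*y - 26*x + 8*y - 40.
  f_y = 2*x**2 + 8*x + 2*y + 2.
Scan x_0 ∈ {−4, ..., 4}. For each x_0, f_y(x_0, y) is a polynomial in y; find its integer roots y ∈ {−4, ..., 4}, then test f_x and f at those candidates.
  x = -4: f_y(-4, y) = 2*y + 2; vanishes at y ∈ {-1}. (-4, -1): f_x = 24 ≠ 0.
  x = -3: f_y(-3, y) = 2*y - 4; vanishes at y ∈ {2}. (-3, 2): f_x = 3 ≠ 0.
  x = -2: f_y(-2, y) = 2*y - 6; vanishes at y ∈ {3}. (-2, 3): f_x = 0, f = 0 — SINGULAR.
  x = -1: f_y(-1, y) = 2*y - 4; vanishes at y ∈ {2}. (-1, 2): f_x = -9 ≠ 0.
  x = 0: f_y(0, y) = 2*y + 2; vanishes at y ∈ {-1}. (0, -1): f_x = -48 ≠ 0.
  x = 1: f_y(1, y) = 2*y + 12; no integer root y with |y| ≤ 4.
  x = 2: f_y(2, y) = 2*y + 26; no integer root y with |y| ≤ 4.
  x = 3: f_y(3, y) = 2*y + 44; no integer root y with |y| ≤ 4.
  x = 4: f_y(4, y) = 2*y + 66; no integer root y with |y| ≤ 4.
Only singular point on the grid: (-2, 3).
Classify: substitute x = -2 + u, y = 3 + v and expand: f = -u**3 + 2*u**2*v - u**2 + v**2.
No constant or linear terms (consistent with a singular point). Quadratic part: -u**2 + v**2. Cubic part: -u**3 + 2*u**2*v.
The quadratic part v**2 - u**2 = (v − u)(v + u) splits into two distinct linear factors, so there are two distinct tangent lines y − 3 = ±(x − -2) — this is a node (ordinary double point).
Classification: node.


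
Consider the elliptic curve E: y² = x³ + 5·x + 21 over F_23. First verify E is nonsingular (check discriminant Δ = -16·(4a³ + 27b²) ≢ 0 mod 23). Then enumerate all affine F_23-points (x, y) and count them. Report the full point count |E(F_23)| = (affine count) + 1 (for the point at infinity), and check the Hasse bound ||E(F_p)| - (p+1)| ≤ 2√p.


Affine points = {(1, 2), (1, 21), (2, 4), (2, 19), (4, 6), (4, 17), (7, 10), (7, 13), (9, 6), (9, 17), (10, 6), (10, 17), (11, 2), (11, 21), (13, 11), (13, 12), (14, 11), (14, 12), (18, 3), (18, 20), (19, 11), (19, 12), (20, 5), (20, 18), (21, 7), (21, 16)}; affine count = 26; |E(F_23)| = 27.

Discriminant check: Δ ∝ 4a³ + 27b² = 4·5³ + 27·21² = 4·125 + 27·441 ≡ 10 (mod 23). Nonzero ⇒ E is nonsingular.
For each x ∈ F_23, compute rhs = x³ + 5·x + 21 mod 23, then count y ∈ F_23 with y² ≡ rhs.
  x = 0: rhs = 21, matching y values: none (0 points).
  x = 1: rhs = 4, matching y values: 2, 21 (2 points).
  x = 2: rhs = 16, matching y values: 4, 19 (2 points).
  x = 3: rhs = 17, matching y values: none (0 points).
  x = 4: rhs = 13, matching y values: 6, 17 (2 points).
  x = 5: rhs = 10, matching y values: none (0 points).
  x = 6: rhs = 14, matching y values: none (0 points).
  x = 7: rhs = 8, matching y values: 10, 13 (2 points).
  x = 8: rhs = 21, matching y values: none (0 points).
  x = 9: rhs = 13, matching y values: 6, 17 (2 points).
  x = 10: rhs = 13, matching y values: 6, 17 (2 points).
  x = 11: rhs = 4, matching y values: 2, 21 (2 points).
  x = 12: rhs = 15, matching y values: none (0 points).
  x = 13: rhs = 6, matching y values: 11, 12 (2 points).
  x = 14: rhs = 6, matching y values: 11, 12 (2 points).
  x = 15: rhs = 21, matching y values: none (0 points).
  x = 16: rhs = 11, matching y values: none (0 points).
  x = 17: rhs = 5, matching y values: none (0 points).
  x = 18: rhs = 9, matching y values: 3, 20 (2 points).
  x = 19: rhs = 6, matching y values: 11, 12 (2 points).
  x = 20: rhs = 2, matching y values: 5, 18 (2 points).
  x = 21: rhs = 3, matching y values: 7, 16 (2 points).
  x = 22: rhs = 15, matching y values: none (0 points).
Total affine count: 26.
Full point count |E(F_23)| = 26 + 1 = 27.
Hasse bound: |27 − (23+1)| = |3| = 3 ≤ 2√23 ≈ 9.5917 ✓.
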